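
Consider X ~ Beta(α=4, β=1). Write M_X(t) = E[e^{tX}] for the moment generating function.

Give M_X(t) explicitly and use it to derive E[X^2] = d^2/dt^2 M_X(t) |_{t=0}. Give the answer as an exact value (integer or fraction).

E[X^2] = M^(2)(0) = 2/3

M_X(t) = ₁F₁(4; 5; t)
M^(2)(t) = 2*₁F₁(6; 7; t)/3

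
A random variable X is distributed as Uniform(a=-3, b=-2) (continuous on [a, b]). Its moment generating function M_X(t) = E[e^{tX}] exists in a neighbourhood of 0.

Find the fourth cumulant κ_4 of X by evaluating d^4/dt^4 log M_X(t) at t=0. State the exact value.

M_X(t) = (e^(-2*t) - e^(-3*t))/t
K_X(t) = log M_X(t) = -log(t) + log(e^(-2*t) - e^(-3*t))
dK/dt = (-2*t*e^(t) + 3*t - e^(t) + 1)/(t*e^(t) - t)
d^2K/dt^2 = (-t^2*e^(t) + e^(2*t) - 2*e^(t) + 1)/(t^2*e^(2*t) - 2*t^2*e^(t) + t^2)
d^3K/dt^3 = (t^3*e^(2*t) + t^3*e^(t) - 2*e^(3*t) + 6*e^(2*t) - 6*e^(t) + 2)/(t^3*e^(3*t) - 3*t^3*e^(2*t) + 3*t^3*e^(t) - t^3)

κ_4 = d^4K/dt^4 |_{t=0} = -1/120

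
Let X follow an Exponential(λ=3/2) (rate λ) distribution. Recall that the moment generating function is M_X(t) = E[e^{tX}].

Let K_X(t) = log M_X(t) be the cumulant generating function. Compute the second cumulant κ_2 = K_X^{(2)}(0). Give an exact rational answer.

M_X(t) = 3/(2*(3/2 - t))
K_X(t) = log M_X(t) = -log(3/2 - t) - log(2) + log(3)
K′(t) = -2/(2*t - 3)
K′′(t) = 4/(4*t^2 - 12*t + 9)

κ_2 = K′′(0) = 4/9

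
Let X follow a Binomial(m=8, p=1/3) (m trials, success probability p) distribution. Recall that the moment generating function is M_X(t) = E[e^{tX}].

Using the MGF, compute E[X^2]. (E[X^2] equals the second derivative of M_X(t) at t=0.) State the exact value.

M_X(t) = (e^(t)/3 + 2/3)^8
dM/dt = 8*e^(8*t)/6561 + 112*e^(7*t)/6561 + 224*e^(6*t)/2187 + 2240*e^(5*t)/6561 + 4480*e^(4*t)/6561 + 1792*e^(3*t)/2187 + 3584*e^(2*t)/6561 + 1024*e^(t)/6561
d^2M/dt^2 = 64*e^(8*t)/6561 + 784*e^(7*t)/6561 + 448*e^(6*t)/729 + 11200*e^(5*t)/6561 + 17920*e^(4*t)/6561 + 1792*e^(3*t)/729 + 7168*e^(2*t)/6561 + 1024*e^(t)/6561

E[X^2] = d^2M/dt^2 |_{t=0} = 80/9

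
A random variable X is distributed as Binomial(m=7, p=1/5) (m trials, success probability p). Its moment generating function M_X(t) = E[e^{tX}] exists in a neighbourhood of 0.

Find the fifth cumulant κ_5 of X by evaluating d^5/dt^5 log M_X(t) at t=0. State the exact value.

M_X(t) = (e^(t)/5 + 4/5)^7
K_X(t) = log M_X(t) = 7*log(e^(t)/5 + 4/5)
K′(t) = 7*e^(t)/(e^(t) + 4)
K′′(t) = 28*e^(t)/(e^(2*t) + 8*e^(t) + 16)
K′′′(t) = (-28*e^(2*t) + 112*e^(t))/(e^(3*t) + 12*e^(2*t) + 48*e^(t) + 64)
K′′′′(t) = (28*e^(3*t) - 448*e^(2*t) + 448*e^(t))/(e^(4*t) + 16*e^(3*t) + 96*e^(2*t) + 256*e^(t) + 256)
K′′′′′(t) = (-28*e^(4*t) + 1232*e^(3*t) - 4928*e^(2*t) + 1792*e^(t))/(e^(5*t) + 20*e^(4*t) + 160*e^(3*t) + 640*e^(2*t) + 1280*e^(t) + 1024)

κ_5 = K′′′′′(0) = -1932/3125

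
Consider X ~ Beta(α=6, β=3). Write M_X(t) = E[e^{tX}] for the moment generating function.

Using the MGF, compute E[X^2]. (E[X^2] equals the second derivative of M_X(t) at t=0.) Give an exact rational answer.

M_X(t) = ₁F₁(6; 9; t)
D^2[M](t) = 7*₁F₁(8; 11; t)/15

E[X^2] = D^2[M](0) = 7/15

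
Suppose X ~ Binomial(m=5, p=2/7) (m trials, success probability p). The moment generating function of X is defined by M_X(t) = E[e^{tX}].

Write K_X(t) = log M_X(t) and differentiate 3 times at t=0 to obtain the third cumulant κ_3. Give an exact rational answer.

M_X(t) = (2*e^(t)/7 + 5/7)^5
K_X(t) = log M_X(t) = 5*log(2*e^(t)/7 + 5/7)
D^3[K](t) = (-100*e^(2*t) + 250*e^(t))/(8*e^(3*t) + 60*e^(2*t) + 150*e^(t) + 125)

κ_3 = D^3[K](0) = 150/343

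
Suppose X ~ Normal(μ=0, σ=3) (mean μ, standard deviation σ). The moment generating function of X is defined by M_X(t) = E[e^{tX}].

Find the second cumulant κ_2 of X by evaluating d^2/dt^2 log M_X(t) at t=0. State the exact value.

M_X(t) = e^(9*t^2/2)
K_X(t) = log M_X(t) = 9*t^2/2
K′(t) = 9*t
K′′(t) = 9

κ_2 = K′′(0) = 9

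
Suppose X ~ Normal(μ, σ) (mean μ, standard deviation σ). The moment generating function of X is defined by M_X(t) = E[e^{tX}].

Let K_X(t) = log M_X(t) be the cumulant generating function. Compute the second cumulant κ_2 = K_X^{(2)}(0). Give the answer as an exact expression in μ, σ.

κ_2 = K^(2)(0) = σ^2

M_X(t) = e^(μ*t + σ^2*t^2/2)
K_X(t) = log M_X(t) = μ*t + σ^2*t^2/2
K^(2)(t) = σ^2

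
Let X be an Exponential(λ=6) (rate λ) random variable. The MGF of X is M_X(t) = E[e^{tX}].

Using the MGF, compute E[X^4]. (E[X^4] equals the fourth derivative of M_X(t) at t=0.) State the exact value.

M_X(t) = 6/(6 - t)
dM/dt = 6/(t^2 - 12*t + 36)
d^2M/dt^2 = -12/(t^3 - 18*t^2 + 108*t - 216)
d^3M/dt^3 = 36/(t^4 - 24*t^3 + 216*t^2 - 864*t + 1296)
d^4M/dt^4 = -144/(t^5 - 30*t^4 + 360*t^3 - 2160*t^2 + 6480*t - 7776)

E[X^4] = d^4M/dt^4 |_{t=0} = 1/54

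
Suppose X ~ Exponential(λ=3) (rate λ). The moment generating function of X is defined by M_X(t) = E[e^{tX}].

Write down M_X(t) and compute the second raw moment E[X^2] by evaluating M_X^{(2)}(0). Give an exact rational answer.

M_X(t) = 3/(3 - t)
M^(2)(t) = -6/(t^3 - 9*t^2 + 27*t - 27)

E[X^2] = M^(2)(0) = 2/9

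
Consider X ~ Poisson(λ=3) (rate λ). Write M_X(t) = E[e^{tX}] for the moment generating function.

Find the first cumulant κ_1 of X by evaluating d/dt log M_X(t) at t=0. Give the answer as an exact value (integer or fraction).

κ_1 = dK/dt |_{t=0} = 3

M_X(t) = e^(3*e^(t) - 3)
K_X(t) = log M_X(t) = 3*e^(t) - 3
dK/dt = 3*e^(t)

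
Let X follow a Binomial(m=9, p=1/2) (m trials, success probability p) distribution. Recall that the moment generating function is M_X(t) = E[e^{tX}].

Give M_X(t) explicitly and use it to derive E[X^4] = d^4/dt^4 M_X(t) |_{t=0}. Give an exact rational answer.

M_X(t) = (e^(t)/2 + 1/2)^9
M^(4)(t) = 6561*e^(9*t)/512 + 72*e^(8*t) + 21609*e^(7*t)/128 + 1701*e^(6*t)/8 + 39375*e^(5*t)/256 + 63*e^(4*t) + 1701*e^(3*t)/128 + 9*e^(2*t)/8 + 9*e^(t)/512

E[X^4] = M^(4)(0) = 1395/2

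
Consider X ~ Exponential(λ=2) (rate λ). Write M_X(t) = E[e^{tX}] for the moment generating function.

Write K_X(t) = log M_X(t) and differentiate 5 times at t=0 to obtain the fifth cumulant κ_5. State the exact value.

κ_5 = d^5K/dt^5 |_{t=0} = 3/4

M_X(t) = 2/(2 - t)
K_X(t) = log M_X(t) = -log(2 - t) + log(2)
dK/dt = -1/(t - 2)
d^2K/dt^2 = 1/(t^2 - 4*t + 4)
d^3K/dt^3 = -2/(t^3 - 6*t^2 + 12*t - 8)
d^4K/dt^4 = 6/(t^4 - 8*t^3 + 24*t^2 - 32*t + 16)
d^5K/dt^5 = -24/(t^5 - 10*t^4 + 40*t^3 - 80*t^2 + 80*t - 32)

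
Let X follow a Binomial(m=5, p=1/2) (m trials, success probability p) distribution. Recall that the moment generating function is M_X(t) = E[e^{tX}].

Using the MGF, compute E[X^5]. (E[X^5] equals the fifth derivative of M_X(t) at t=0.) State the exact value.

M_X(t) = (e^(t)/2 + 1/2)^5
D^5[M](t) = 3125*e^(5*t)/32 + 160*e^(4*t) + 1215*e^(3*t)/16 + 10*e^(2*t) + 5*e^(t)/32

E[X^5] = D^5[M](0) = 1375/4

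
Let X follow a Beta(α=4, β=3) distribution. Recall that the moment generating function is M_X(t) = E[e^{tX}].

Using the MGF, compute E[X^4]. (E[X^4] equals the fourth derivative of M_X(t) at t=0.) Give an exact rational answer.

M_X(t) = ₁F₁(4; 7; t)
dM/dt = 4*₁F₁(5; 8; t)/7
d^2M/dt^2 = 5*₁F₁(6; 9; t)/14
d^3M/dt^3 = 5*₁F₁(7; 10; t)/21
d^4M/dt^4 = ₁F₁(8; 11; t)/6

E[X^4] = d^4M/dt^4 |_{t=0} = 1/6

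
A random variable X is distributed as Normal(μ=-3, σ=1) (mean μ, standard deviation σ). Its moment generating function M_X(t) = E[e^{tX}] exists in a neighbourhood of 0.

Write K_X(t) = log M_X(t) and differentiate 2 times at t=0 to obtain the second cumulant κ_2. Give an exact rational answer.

κ_2 = d^2K/dt^2 |_{t=0} = 1

M_X(t) = e^(t^2/2 - 3*t)
K_X(t) = log M_X(t) = t^2/2 - 3*t
dK/dt = t - 3
d^2K/dt^2 = 1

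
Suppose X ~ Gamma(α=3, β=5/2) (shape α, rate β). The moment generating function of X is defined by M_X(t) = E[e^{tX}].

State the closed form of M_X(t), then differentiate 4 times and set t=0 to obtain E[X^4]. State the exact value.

M_X(t) = 125/(8*(5/2 - t)^3)
dM/dt = 750/(16*t^4 - 160*t^3 + 600*t^2 - 1000*t + 625)
d^2M/dt^2 = -6000/(32*t^5 - 400*t^4 + 2000*t^3 - 5000*t^2 + 6250*t - 3125)
d^3M/dt^3 = 60000/(64*t^6 - 960*t^5 + 6000*t^4 - 20000*t^3 + 37500*t^2 - 37500*t + 15625)
d^4M/dt^4 = -720000/(128*t^7 - 2240*t^6 + 16800*t^5 - 70000*t^4 + 175000*t^3 - 262500*t^2 + 218750*t - 78125)

E[X^4] = d^4M/dt^4 |_{t=0} = 1152/125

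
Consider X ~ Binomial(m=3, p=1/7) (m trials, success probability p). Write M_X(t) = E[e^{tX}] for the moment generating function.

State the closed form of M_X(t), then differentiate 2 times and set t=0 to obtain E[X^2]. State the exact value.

E[X^2] = d^2M/dt^2 |_{t=0} = 27/49

M_X(t) = (e^(t)/7 + 6/7)^3
dM/dt = 3*e^(3*t)/343 + 36*e^(2*t)/343 + 108*e^(t)/343
d^2M/dt^2 = 9*e^(3*t)/343 + 72*e^(2*t)/343 + 108*e^(t)/343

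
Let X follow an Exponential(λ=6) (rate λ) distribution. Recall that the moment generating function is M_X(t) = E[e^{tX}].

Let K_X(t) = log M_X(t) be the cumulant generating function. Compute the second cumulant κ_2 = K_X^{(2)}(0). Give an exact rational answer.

M_X(t) = 6/(6 - t)
K_X(t) = log M_X(t) = -log(6 - t) + log(6)
dK/dt = -1/(t - 6)
d^2K/dt^2 = 1/(t^2 - 12*t + 36)

κ_2 = d^2K/dt^2 |_{t=0} = 1/36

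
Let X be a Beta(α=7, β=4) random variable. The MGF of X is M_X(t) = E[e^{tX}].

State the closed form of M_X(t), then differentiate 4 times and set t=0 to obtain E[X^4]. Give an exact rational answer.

M_X(t) = ₁F₁(7; 11; t)
M′(t) = 7*₁F₁(8; 12; t)/11
M′′(t) = 14*₁F₁(9; 13; t)/33
M′′′(t) = 42*₁F₁(10; 14; t)/143
M′′′′(t) = 30*₁F₁(11; 15; t)/143

E[X^4] = M′′′′(0) = 30/143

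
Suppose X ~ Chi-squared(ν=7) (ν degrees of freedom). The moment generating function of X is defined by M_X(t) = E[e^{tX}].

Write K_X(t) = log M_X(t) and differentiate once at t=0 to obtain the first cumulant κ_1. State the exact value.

M_X(t) = (1 - 2*t)^(-7/2)
K_X(t) = log M_X(t) = -7*log(1 - 2*t)/2
K^(1)(t) = -7/(2*t - 1)

κ_1 = K^(1)(0) = 7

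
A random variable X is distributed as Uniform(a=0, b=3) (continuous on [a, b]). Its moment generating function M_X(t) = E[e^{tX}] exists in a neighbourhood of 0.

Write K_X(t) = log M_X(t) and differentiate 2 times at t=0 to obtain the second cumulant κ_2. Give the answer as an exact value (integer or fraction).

κ_2 = K′′(0) = 3/4

M_X(t) = (e^(3*t) - 1)/(3*t)
K_X(t) = log M_X(t) = -log(t) + log(e^(3*t) - 1) - log(3)
K′(t) = (3*t*e^(3*t) - e^(3*t) + 1)/(t*e^(3*t) - t)
K′′(t) = (-9*t^2*e^(3*t) + e^(6*t) - 2*e^(3*t) + 1)/(t^2*e^(6*t) - 2*t^2*e^(3*t) + t^2)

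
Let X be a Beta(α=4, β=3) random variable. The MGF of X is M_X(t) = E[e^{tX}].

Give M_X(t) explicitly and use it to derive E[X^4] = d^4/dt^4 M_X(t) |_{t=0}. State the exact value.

M_X(t) = ₁F₁(4; 7; t)
D^4[M](t) = ₁F₁(8; 11; t)/6

E[X^4] = D^4[M](0) = 1/6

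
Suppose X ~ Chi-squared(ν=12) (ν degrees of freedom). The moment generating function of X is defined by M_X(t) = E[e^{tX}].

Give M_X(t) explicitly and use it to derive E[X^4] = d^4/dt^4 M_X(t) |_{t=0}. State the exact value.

M_X(t) = (1 - 2*t)^(-6)
M′(t) = -12/(128*t^7 - 448*t^6 + 672*t^5 - 560*t^4 + 280*t^3 - 84*t^2 + 14*t - 1)
M′′(t) = 168/(256*t^8 - 1024*t^7 + 1792*t^6 - 1792*t^5 + 1120*t^4 - 448*t^3 + 112*t^2 - 16*t + 1)
M′′′(t) = -2688/(512*t^9 - 2304*t^8 + 4608*t^7 - 5376*t^6 + 4032*t^5 - 2016*t^4 + 672*t^3 - 144*t^2 + 18*t - 1)
M′′′′(t) = 48384/(1024*t^10 - 5120*t^9 + 11520*t^8 - 15360*t^7 + 13440*t^6 - 8064*t^5 + 3360*t^4 - 960*t^3 + 180*t^2 - 20*t + 1)

E[X^4] = M′′′′(0) = 48384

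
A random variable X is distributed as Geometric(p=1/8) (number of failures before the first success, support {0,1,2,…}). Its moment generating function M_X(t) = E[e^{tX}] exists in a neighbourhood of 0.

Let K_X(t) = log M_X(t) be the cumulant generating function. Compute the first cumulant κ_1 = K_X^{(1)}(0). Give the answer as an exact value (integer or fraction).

κ_1 = dK/dt |_{t=0} = 7

M_X(t) = 1/(8*(1 - 7*e^(t)/8))
K_X(t) = log M_X(t) = -log(1 - 7*e^(t)/8) - 3*log(2)
dK/dt = -7*e^(t)/(7*e^(t) - 8)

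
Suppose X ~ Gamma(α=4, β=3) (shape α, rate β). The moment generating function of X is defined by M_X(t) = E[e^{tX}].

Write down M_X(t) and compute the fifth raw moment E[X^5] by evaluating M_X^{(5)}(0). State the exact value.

E[X^5] = M^(5)(0) = 2240/81

M_X(t) = 81/(3 - t)^4
M^(5)(t) = -544320/(t^9 - 27*t^8 + 324*t^7 - 2268*t^6 + 10206*t^5 - 30618*t^4 + 61236*t^3 - 78732*t^2 + 59049*t - 19683)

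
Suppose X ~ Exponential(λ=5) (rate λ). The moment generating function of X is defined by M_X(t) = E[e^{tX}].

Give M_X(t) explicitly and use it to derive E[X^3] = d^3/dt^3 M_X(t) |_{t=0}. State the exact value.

M_X(t) = 5/(5 - t)
M′(t) = 5/(t^2 - 10*t + 25)
M′′(t) = -10/(t^3 - 15*t^2 + 75*t - 125)
M′′′(t) = 30/(t^4 - 20*t^3 + 150*t^2 - 500*t + 625)

E[X^3] = M′′′(0) = 6/125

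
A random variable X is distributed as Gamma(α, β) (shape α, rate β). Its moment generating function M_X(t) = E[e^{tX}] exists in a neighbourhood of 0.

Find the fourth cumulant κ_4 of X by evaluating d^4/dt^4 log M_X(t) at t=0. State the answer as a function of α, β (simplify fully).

κ_4 = D^4[K](0) = 6*α/β^4

M_X(t) = (β/(β - t))^α
K_X(t) = log M_X(t) = α*(log(β) - log(β - t))
D^4[K](t) = 6*α/(β^4 - 4*β^3*t + 6*β^2*t^2 - 4*β*t^3 + t^4)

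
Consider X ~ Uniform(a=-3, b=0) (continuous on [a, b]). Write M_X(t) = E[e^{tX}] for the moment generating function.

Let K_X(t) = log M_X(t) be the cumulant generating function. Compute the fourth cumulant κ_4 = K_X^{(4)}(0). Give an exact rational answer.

κ_4 = K^(4)(0) = -27/40

M_X(t) = (1 - e^(-3*t))/(3*t)
K_X(t) = log M_X(t) = -log(t) + log(1 - e^(-3*t)) - log(3)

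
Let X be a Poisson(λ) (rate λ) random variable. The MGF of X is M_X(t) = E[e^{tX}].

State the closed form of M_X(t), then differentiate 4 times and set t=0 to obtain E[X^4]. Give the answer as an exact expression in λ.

E[X^4] = D^4[M](0) = λ*(λ^3 + 6*λ^2 + 7*λ + 1)

M_X(t) = e^(λ*(e^(t) - 1))
D^4[M](t) = (λ^4*e^(4*t)*e^(λ*e^(t)) + 6*λ^3*e^(3*t)*e^(λ*e^(t)) + 7*λ^2*e^(2*t)*e^(λ*e^(t)) + λ*e^(t)*e^(λ*e^(t)))*e^(-λ)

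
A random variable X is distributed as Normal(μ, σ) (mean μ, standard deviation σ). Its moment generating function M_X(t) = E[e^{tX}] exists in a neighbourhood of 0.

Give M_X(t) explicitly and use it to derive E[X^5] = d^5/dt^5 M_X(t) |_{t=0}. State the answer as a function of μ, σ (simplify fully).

E[X^5] = D^5[M](0) = μ*(μ^4 + 10*μ^2*σ^2 + 15*σ^4)

M_X(t) = e^(μ*t + σ^2*t^2/2)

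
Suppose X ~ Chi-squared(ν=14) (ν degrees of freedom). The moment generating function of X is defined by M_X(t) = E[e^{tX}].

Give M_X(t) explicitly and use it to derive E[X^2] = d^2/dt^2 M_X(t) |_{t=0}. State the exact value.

E[X^2] = d^2M/dt^2 |_{t=0} = 224

M_X(t) = (1 - 2*t)^(-7)
dM/dt = 14/(256*t^8 - 1024*t^7 + 1792*t^6 - 1792*t^5 + 1120*t^4 - 448*t^3 + 112*t^2 - 16*t + 1)
d^2M/dt^2 = -224/(512*t^9 - 2304*t^8 + 4608*t^7 - 5376*t^6 + 4032*t^5 - 2016*t^4 + 672*t^3 - 144*t^2 + 18*t - 1)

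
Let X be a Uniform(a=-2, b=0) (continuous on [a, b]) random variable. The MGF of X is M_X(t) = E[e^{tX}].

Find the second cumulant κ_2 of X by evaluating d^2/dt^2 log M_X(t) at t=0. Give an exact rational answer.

M_X(t) = (1 - e^(-2*t))/(2*t)
K_X(t) = log M_X(t) = -log(t) + log(1 - e^(-2*t)) - log(2)
D^2[K](t) = (-4*t^2*e^(2*t) + e^(4*t) - 2*e^(2*t) + 1)/(t^2*e^(4*t) - 2*t^2*e^(2*t) + t^2)

κ_2 = D^2[K](0) = 1/3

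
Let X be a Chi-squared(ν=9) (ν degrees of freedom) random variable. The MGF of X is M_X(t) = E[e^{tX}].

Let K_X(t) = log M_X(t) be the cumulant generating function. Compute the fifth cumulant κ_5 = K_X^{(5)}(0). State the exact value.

κ_5 = K′′′′′(0) = 3456

M_X(t) = (1 - 2*t)^(-9/2)
K_X(t) = log M_X(t) = -9*log(1 - 2*t)/2
K′(t) = -9/(2*t - 1)
K′′(t) = 18/(4*t^2 - 4*t + 1)
K′′′(t) = -72/(8*t^3 - 12*t^2 + 6*t - 1)
K′′′′(t) = 432/(16*t^4 - 32*t^3 + 24*t^2 - 8*t + 1)
K′′′′′(t) = -3456/(32*t^5 - 80*t^4 + 80*t^3 - 40*t^2 + 10*t - 1)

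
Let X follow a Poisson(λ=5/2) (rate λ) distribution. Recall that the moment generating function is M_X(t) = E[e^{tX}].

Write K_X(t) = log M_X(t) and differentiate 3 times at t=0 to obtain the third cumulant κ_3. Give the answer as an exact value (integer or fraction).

M_X(t) = e^(5*e^(t)/2 - 5/2)
K_X(t) = log M_X(t) = 5*e^(t)/2 - 5/2
dK/dt = 5*e^(t)/2
d^2K/dt^2 = 5*e^(t)/2
d^3K/dt^3 = 5*e^(t)/2

κ_3 = d^3K/dt^3 |_{t=0} = 5/2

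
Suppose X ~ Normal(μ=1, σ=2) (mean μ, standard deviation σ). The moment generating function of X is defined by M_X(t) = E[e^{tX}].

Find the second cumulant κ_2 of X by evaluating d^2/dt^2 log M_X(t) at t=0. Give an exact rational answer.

M_X(t) = e^(2*t^2 + t)
K_X(t) = log M_X(t) = 2*t^2 + t
dK/dt = 4*t + 1
d^2K/dt^2 = 4

κ_2 = d^2K/dt^2 |_{t=0} = 4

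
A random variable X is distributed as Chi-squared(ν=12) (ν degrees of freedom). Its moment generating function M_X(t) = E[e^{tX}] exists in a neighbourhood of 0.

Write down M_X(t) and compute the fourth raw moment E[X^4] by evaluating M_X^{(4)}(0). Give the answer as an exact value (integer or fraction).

M_X(t) = (1 - 2*t)^(-6)
dM/dt = -12/(128*t^7 - 448*t^6 + 672*t^5 - 560*t^4 + 280*t^3 - 84*t^2 + 14*t - 1)
d^2M/dt^2 = 168/(256*t^8 - 1024*t^7 + 1792*t^6 - 1792*t^5 + 1120*t^4 - 448*t^3 + 112*t^2 - 16*t + 1)
d^3M/dt^3 = -2688/(512*t^9 - 2304*t^8 + 4608*t^7 - 5376*t^6 + 4032*t^5 - 2016*t^4 + 672*t^3 - 144*t^2 + 18*t - 1)
d^4M/dt^4 = 48384/(1024*t^10 - 5120*t^9 + 11520*t^8 - 15360*t^7 + 13440*t^6 - 8064*t^5 + 3360*t^4 - 960*t^3 + 180*t^2 - 20*t + 1)

E[X^4] = d^4M/dt^4 |_{t=0} = 48384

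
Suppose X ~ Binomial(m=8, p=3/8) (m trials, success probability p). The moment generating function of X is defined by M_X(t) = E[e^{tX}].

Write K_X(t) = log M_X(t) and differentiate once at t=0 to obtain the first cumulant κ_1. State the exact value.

M_X(t) = (3*e^(t)/8 + 5/8)^8
K_X(t) = log M_X(t) = 8*log(3*e^(t)/8 + 5/8)
K^(1)(t) = 24*e^(t)/(3*e^(t) + 5)

κ_1 = K^(1)(0) = 3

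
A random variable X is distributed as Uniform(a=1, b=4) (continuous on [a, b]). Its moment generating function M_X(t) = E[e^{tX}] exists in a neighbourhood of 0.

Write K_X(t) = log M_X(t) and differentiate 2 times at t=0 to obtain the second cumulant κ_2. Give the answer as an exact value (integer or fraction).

κ_2 = K′′(0) = 3/4

M_X(t) = (e^(4*t) - e^(t))/(3*t)
K_X(t) = log M_X(t) = -log(t) + log(e^(4*t) - e^(t)) - log(3)
K′(t) = (4*t*e^(3*t) - t - e^(3*t) + 1)/(t*e^(3*t) - t)
K′′(t) = (-9*t^2*e^(3*t) + e^(6*t) - 2*e^(3*t) + 1)/(t^2*e^(6*t) - 2*t^2*e^(3*t) + t^2)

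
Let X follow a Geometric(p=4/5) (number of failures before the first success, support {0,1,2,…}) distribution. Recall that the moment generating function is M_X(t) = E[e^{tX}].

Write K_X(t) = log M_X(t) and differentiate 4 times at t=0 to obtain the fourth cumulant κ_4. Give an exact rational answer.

κ_4 = K′′′′(0) = 115/128

M_X(t) = 4/(5*(1 - e^(t)/5))
K_X(t) = log M_X(t) = -log(1 - e^(t)/5) - log(5) + 2*log(2)
K′(t) = -e^(t)/(e^(t) - 5)
K′′(t) = 5*e^(t)/(e^(2*t) - 10*e^(t) + 25)
K′′′(t) = (-5*e^(2*t) - 25*e^(t))/(e^(3*t) - 15*e^(2*t) + 75*e^(t) - 125)
K′′′′(t) = (5*e^(3*t) + 100*e^(2*t) + 125*e^(t))/(e^(4*t) - 20*e^(3*t) + 150*e^(2*t) - 500*e^(t) + 625)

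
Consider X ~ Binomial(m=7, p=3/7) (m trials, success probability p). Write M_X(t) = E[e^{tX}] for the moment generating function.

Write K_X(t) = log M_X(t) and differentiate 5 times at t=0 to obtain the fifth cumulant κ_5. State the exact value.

M_X(t) = (3*e^(t)/7 + 4/7)^7
K_X(t) = log M_X(t) = 7*log(3*e^(t)/7 + 4/7)
K^(5)(t) = (-2268*e^(4*t) + 33264*e^(3*t) - 44352*e^(2*t) + 5376*e^(t))/(243*e^(5*t) + 1620*e^(4*t) + 4320*e^(3*t) + 5760*e^(2*t) + 3840*e^(t) + 1024)

κ_5 = K^(5)(0) = -1140/2401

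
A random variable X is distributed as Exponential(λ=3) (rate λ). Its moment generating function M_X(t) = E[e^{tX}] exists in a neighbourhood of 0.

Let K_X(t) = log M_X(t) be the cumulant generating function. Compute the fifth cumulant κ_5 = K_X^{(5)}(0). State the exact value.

M_X(t) = 3/(3 - t)
K_X(t) = log M_X(t) = -log(3 - t) + log(3)
K′(t) = -1/(t - 3)
K′′(t) = 1/(t^2 - 6*t + 9)
K′′′(t) = -2/(t^3 - 9*t^2 + 27*t - 27)
K′′′′(t) = 6/(t^4 - 12*t^3 + 54*t^2 - 108*t + 81)
K′′′′′(t) = -24/(t^5 - 15*t^4 + 90*t^3 - 270*t^2 + 405*t - 243)

κ_5 = K′′′′′(0) = 8/81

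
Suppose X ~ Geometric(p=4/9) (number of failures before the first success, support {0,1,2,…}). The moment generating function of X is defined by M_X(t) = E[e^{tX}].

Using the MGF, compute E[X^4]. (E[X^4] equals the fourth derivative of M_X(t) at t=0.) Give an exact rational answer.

E[X^4] = M′′′′(0) = 4865/32

M_X(t) = 4/(9*(1 - 5*e^(t)/9))
M′(t) = 20*e^(t)/(25*e^(2*t) - 90*e^(t) + 81)
M′′(t) = (-100*e^(2*t) - 180*e^(t))/(125*e^(3*t) - 675*e^(2*t) + 1215*e^(t) - 729)
M′′′(t) = (500*e^(3*t) + 3600*e^(2*t) + 1620*e^(t))/(625*e^(4*t) - 4500*e^(3*t) + 12150*e^(2*t) - 14580*e^(t) + 6561)
M′′′′(t) = (-2500*e^(4*t) - 49500*e^(3*t) - 89100*e^(2*t) - 14580*e^(t))/(3125*e^(5*t) - 28125*e^(4*t) + 101250*e^(3*t) - 182250*e^(2*t) + 164025*e^(t) - 59049)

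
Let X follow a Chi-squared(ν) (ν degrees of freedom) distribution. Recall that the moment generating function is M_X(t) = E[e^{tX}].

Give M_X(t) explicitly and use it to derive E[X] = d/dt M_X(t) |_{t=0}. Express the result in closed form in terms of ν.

E[X] = dM/dt |_{t=0} = ν

M_X(t) = (1 - 2*t)^(-ν/2)
dM/dt = -ν/(2*t*(1 - 2*t)^(ν/2) - (1 - 2*t)^(ν/2))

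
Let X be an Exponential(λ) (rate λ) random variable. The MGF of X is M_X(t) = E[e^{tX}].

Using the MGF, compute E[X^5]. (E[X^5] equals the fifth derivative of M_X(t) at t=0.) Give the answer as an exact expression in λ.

E[X^5] = M^(5)(0) = 120/λ^5

M_X(t) = λ/(λ - t)
M^(5)(t) = 120*λ/(λ^6 - 6*λ^5*t + 15*λ^4*t^2 - 20*λ^3*t^3 + 15*λ^2*t^4 - 6*λ*t^5 + t^6)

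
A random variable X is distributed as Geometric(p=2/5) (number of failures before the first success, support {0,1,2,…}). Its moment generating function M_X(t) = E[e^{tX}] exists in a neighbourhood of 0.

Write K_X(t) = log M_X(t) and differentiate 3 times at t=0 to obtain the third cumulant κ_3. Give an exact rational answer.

κ_3 = D^3[K](0) = 15

M_X(t) = 2/(5*(1 - 3*e^(t)/5))
K_X(t) = log M_X(t) = -log(1 - 3*e^(t)/5) - log(5) + log(2)
D^3[K](t) = (-45*e^(2*t) - 75*e^(t))/(27*e^(3*t) - 135*e^(2*t) + 225*e^(t) - 125)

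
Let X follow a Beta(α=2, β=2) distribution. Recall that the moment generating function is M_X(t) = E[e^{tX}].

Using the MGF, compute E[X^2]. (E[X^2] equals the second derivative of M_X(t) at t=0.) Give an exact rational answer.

M_X(t) = ₁F₁(2; 4; t)
M^(2)(t) = 3*₁F₁(4; 6; t)/10

E[X^2] = M^(2)(0) = 3/10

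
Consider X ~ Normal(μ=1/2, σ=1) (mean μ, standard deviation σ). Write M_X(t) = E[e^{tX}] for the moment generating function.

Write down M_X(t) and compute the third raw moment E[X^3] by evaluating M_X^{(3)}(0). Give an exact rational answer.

M_X(t) = e^(t^2/2 + t/2)
dM/dt = t*e^(t/2)*e^(t^2/2) + e^(t/2)*e^(t^2/2)/2
d^2M/dt^2 = t^2*e^(t/2)*e^(t^2/2) + t*e^(t/2)*e^(t^2/2) + 5*e^(t/2)*e^(t^2/2)/4
d^3M/dt^3 = t^3*e^(t/2)*e^(t^2/2) + 3*t^2*e^(t/2)*e^(t^2/2)/2 + 15*t*e^(t/2)*e^(t^2/2)/4 + 13*e^(t/2)*e^(t^2/2)/8

E[X^3] = d^3M/dt^3 |_{t=0} = 13/8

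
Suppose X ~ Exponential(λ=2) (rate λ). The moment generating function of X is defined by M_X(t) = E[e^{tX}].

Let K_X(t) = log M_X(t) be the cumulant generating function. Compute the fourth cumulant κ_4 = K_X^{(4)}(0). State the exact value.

M_X(t) = 2/(2 - t)
K_X(t) = log M_X(t) = -log(2 - t) + log(2)
dK/dt = -1/(t - 2)
d^2K/dt^2 = 1/(t^2 - 4*t + 4)
d^3K/dt^3 = -2/(t^3 - 6*t^2 + 12*t - 8)
d^4K/dt^4 = 6/(t^4 - 8*t^3 + 24*t^2 - 32*t + 16)

κ_4 = d^4K/dt^4 |_{t=0} = 3/8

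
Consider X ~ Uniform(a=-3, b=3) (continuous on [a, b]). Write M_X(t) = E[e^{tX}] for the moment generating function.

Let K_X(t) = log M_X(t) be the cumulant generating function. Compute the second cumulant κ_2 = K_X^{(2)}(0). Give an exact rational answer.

M_X(t) = (e^(3*t) - e^(-3*t))/(6*t)
K_X(t) = log M_X(t) = -log(t) + log(e^(3*t) - e^(-3*t)) - log(6)
dK/dt = (3*t*e^(6*t) + 3*t - e^(6*t) + 1)/(t*e^(6*t) - t)
d^2K/dt^2 = (-36*t^2*e^(6*t) + e^(12*t) - 2*e^(6*t) + 1)/(t^2*e^(12*t) - 2*t^2*e^(6*t) + t^2)

κ_2 = d^2K/dt^2 |_{t=0} = 3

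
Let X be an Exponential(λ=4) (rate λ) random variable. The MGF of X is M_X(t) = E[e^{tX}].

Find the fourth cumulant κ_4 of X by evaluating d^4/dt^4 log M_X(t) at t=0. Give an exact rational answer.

M_X(t) = 4/(4 - t)
K_X(t) = log M_X(t) = -log(4 - t) + 2*log(2)
K^(4)(t) = 6/(t^4 - 16*t^3 + 96*t^2 - 256*t + 256)

κ_4 = K^(4)(0) = 3/128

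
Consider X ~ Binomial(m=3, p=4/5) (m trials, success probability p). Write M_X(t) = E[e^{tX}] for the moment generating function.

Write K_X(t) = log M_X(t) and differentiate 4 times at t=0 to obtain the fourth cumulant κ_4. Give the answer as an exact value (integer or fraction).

M_X(t) = (4*e^(t)/5 + 1/5)^3
K_X(t) = log M_X(t) = 3*log(4*e^(t)/5 + 1/5)
dK/dt = 12*e^(t)/(4*e^(t) + 1)
d^2K/dt^2 = 12*e^(t)/(16*e^(2*t) + 8*e^(t) + 1)
d^3K/dt^3 = (-48*e^(2*t) + 12*e^(t))/(64*e^(3*t) + 48*e^(2*t) + 12*e^(t) + 1)
d^4K/dt^4 = (192*e^(3*t) - 192*e^(2*t) + 12*e^(t))/(256*e^(4*t) + 256*e^(3*t) + 96*e^(2*t) + 16*e^(t) + 1)

κ_4 = d^4K/dt^4 |_{t=0} = 12/625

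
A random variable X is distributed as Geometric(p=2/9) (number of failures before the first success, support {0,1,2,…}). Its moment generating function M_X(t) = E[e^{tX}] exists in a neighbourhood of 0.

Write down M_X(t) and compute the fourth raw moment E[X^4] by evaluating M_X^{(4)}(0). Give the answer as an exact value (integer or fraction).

M_X(t) = 2/(9*(1 - 7*e^(t)/9))
M^(4)(t) = (-4802*e^(4*t) - 67914*e^(3*t) - 87318*e^(2*t) - 10206*e^(t))/(16807*e^(5*t) - 108045*e^(4*t) + 277830*e^(3*t) - 357210*e^(2*t) + 229635*e^(t) - 59049)

E[X^4] = M^(4)(0) = 5320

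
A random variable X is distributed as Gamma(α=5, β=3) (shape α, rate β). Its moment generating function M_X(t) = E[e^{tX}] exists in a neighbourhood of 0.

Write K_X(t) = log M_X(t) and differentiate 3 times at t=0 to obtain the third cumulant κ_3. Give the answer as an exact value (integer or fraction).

M_X(t) = 243/(3 - t)^5
K_X(t) = log M_X(t) = -5*log(3 - t) + 5*log(3)
K^(3)(t) = -10/(t^3 - 9*t^2 + 27*t - 27)

κ_3 = K^(3)(0) = 10/27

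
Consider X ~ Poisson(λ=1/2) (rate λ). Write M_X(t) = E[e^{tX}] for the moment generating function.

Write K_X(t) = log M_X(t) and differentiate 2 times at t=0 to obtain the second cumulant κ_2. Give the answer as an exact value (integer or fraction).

κ_2 = K^(2)(0) = 1/2

M_X(t) = e^(e^(t)/2 - 1/2)
K_X(t) = log M_X(t) = e^(t)/2 - 1/2
K^(2)(t) = e^(t)/2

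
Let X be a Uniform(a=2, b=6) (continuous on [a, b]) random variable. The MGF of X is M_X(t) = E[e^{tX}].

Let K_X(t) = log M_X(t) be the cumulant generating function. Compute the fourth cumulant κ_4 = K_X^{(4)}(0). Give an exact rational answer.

κ_4 = K′′′′(0) = -32/15

M_X(t) = (e^(6*t) - e^(2*t))/(4*t)
K_X(t) = log M_X(t) = -log(t) + log(e^(6*t) - e^(2*t)) - 2*log(2)
K′(t) = (6*t*e^(4*t) - 2*t - e^(4*t) + 1)/(t*e^(4*t) - t)
K′′(t) = (-16*t^2*e^(4*t) + e^(8*t) - 2*e^(4*t) + 1)/(t^2*e^(8*t) - 2*t^2*e^(4*t) + t^2)
K′′′(t) = (64*t^3*e^(8*t) + 64*t^3*e^(4*t) - 2*e^(12*t) + 6*e^(8*t) - 6*e^(4*t) + 2)/(t^3*e^(12*t) - 3*t^3*e^(8*t) + 3*t^3*e^(4*t) - t^3)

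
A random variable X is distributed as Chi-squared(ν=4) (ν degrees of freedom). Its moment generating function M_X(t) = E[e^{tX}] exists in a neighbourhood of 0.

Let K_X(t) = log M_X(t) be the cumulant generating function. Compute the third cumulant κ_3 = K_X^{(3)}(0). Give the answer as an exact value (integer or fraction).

κ_3 = D^3[K](0) = 32

M_X(t) = (1 - 2*t)^(-2)
K_X(t) = log M_X(t) = -2*log(1 - 2*t)
D^3[K](t) = -32/(8*t^3 - 12*t^2 + 6*t - 1)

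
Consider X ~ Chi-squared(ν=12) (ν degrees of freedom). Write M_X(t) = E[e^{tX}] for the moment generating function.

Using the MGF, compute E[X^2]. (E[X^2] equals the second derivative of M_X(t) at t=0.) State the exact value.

E[X^2] = M′′(0) = 168

M_X(t) = (1 - 2*t)^(-6)
M′(t) = -12/(128*t^7 - 448*t^6 + 672*t^5 - 560*t^4 + 280*t^3 - 84*t^2 + 14*t - 1)
M′′(t) = 168/(256*t^8 - 1024*t^7 + 1792*t^6 - 1792*t^5 + 1120*t^4 - 448*t^3 + 112*t^2 - 16*t + 1)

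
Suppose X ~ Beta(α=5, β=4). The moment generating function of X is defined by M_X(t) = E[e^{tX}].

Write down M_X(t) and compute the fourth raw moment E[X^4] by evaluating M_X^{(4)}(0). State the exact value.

M_X(t) = ₁F₁(5; 9; t)
D^4[M](t) = 14*₁F₁(9; 13; t)/99

E[X^4] = D^4[M](0) = 14/99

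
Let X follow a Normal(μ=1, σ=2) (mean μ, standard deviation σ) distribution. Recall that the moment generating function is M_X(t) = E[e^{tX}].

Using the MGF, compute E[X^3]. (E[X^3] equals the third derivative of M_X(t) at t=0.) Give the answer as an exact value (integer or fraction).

E[X^3] = d^3M/dt^3 |_{t=0} = 13

M_X(t) = e^(2*t^2 + t)
dM/dt = 4*t*e^(t)*e^(2*t^2) + e^(t)*e^(2*t^2)
d^2M/dt^2 = 16*t^2*e^(t)*e^(2*t^2) + 8*t*e^(t)*e^(2*t^2) + 5*e^(t)*e^(2*t^2)
d^3M/dt^3 = 64*t^3*e^(t)*e^(2*t^2) + 48*t^2*e^(t)*e^(2*t^2) + 60*t*e^(t)*e^(2*t^2) + 13*e^(t)*e^(2*t^2)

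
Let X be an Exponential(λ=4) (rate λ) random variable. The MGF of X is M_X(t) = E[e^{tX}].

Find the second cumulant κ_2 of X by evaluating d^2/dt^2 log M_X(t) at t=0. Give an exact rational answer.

M_X(t) = 4/(4 - t)
K_X(t) = log M_X(t) = -log(4 - t) + 2*log(2)
K′(t) = -1/(t - 4)
K′′(t) = 1/(t^2 - 8*t + 16)

κ_2 = K′′(0) = 1/16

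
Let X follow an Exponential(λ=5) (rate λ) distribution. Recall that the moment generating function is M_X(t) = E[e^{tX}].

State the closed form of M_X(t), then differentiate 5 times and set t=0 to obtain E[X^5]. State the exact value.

E[X^5] = M^(5)(0) = 24/625

M_X(t) = 5/(5 - t)
M^(5)(t) = 600/(t^6 - 30*t^5 + 375*t^4 - 2500*t^3 + 9375*t^2 - 18750*t + 15625)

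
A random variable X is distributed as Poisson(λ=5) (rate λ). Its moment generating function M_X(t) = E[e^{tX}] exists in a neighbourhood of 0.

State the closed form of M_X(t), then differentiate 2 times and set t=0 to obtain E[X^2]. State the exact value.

M_X(t) = e^(5*e^(t) - 5)
dM/dt = 5*e^(-5)*e^(t)*e^(5*e^(t))
d^2M/dt^2 = (25*e^(2*t)*e^(5*e^(t)) + 5*e^(t)*e^(5*e^(t)))*e^(-5)

E[X^2] = d^2M/dt^2 |_{t=0} = 30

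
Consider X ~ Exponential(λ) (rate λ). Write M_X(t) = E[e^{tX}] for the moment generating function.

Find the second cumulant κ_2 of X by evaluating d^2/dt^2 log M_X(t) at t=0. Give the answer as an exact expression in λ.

κ_2 = K^(2)(0) = λ^(-2)

M_X(t) = λ/(λ - t)
K_X(t) = log M_X(t) = log(λ) - log(λ - t)
K^(2)(t) = 1/(λ^2 - 2*λ*t + t^2)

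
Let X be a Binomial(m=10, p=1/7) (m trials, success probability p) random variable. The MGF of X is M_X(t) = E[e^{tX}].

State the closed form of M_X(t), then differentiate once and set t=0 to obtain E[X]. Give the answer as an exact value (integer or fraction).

E[X] = dM/dt |_{t=0} = 10/7

M_X(t) = (e^(t)/7 + 6/7)^10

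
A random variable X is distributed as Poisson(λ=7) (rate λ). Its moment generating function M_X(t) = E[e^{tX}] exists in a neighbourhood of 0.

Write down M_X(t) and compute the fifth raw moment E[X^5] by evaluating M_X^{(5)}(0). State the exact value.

M_X(t) = e^(7*e^(t) - 7)
M′(t) = 7*e^(-7)*e^(t)*e^(7*e^(t))
M′′(t) = (49*e^(2*t)*e^(7*e^(t)) + 7*e^(t)*e^(7*e^(t)))*e^(-7)
M′′′(t) = (343*e^(3*t)*e^(7*e^(t)) + 147*e^(2*t)*e^(7*e^(t)) + 7*e^(t)*e^(7*e^(t)))*e^(-7)
M′′′′(t) = (2401*e^(4*t)*e^(7*e^(t)) + 2058*e^(3*t)*e^(7*e^(t)) + 343*e^(2*t)*e^(7*e^(t)) + 7*e^(t)*e^(7*e^(t)))*e^(-7)
M′′′′′(t) = (16807*e^(5*t)*e^(7*e^(t)) + 24010*e^(4*t)*e^(7*e^(t)) + 8575*e^(3*t)*e^(7*e^(t)) + 735*e^(2*t)*e^(7*e^(t)) + 7*e^(t)*e^(7*e^(t)))*e^(-7)

E[X^5] = M′′′′′(0) = 50134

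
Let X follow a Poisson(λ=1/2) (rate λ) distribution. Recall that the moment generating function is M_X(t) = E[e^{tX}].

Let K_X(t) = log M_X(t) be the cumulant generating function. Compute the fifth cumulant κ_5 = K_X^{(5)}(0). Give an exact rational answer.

κ_5 = K^(5)(0) = 1/2

M_X(t) = e^(e^(t)/2 - 1/2)
K_X(t) = log M_X(t) = e^(t)/2 - 1/2
K^(5)(t) = e^(t)/2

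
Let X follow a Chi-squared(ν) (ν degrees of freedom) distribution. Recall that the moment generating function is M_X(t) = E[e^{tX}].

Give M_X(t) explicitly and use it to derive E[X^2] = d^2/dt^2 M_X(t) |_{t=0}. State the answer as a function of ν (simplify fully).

M_X(t) = (1 - 2*t)^(-ν/2)
dM/dt = -ν/(2*t*(1 - 2*t)^(ν/2) - (1 - 2*t)^(ν/2))
d^2M/dt^2 = (ν^2 + 2*ν)/(4*t^2*(1 - 2*t)^(ν/2) - 4*t*(1 - 2*t)^(ν/2) + (1 - 2*t)^(ν/2))

E[X^2] = d^2M/dt^2 |_{t=0} = ν*(ν + 2)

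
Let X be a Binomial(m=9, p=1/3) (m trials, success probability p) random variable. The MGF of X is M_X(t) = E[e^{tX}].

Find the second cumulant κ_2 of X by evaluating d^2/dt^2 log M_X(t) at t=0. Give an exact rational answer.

κ_2 = D^2[K](0) = 2

M_X(t) = (e^(t)/3 + 2/3)^9
K_X(t) = log M_X(t) = 9*log(e^(t)/3 + 2/3)
D^2[K](t) = 18*e^(t)/(e^(2*t) + 4*e^(t) + 4)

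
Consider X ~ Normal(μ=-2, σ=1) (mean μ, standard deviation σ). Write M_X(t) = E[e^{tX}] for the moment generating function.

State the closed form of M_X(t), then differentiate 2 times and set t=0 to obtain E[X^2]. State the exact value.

E[X^2] = d^2M/dt^2 |_{t=0} = 5

M_X(t) = e^(t^2/2 - 2*t)
dM/dt = t*e^(-2*t)*e^(t^2/2) - 2*e^(-2*t)*e^(t^2/2)
d^2M/dt^2 = (t^2*e^(t^2/2) - 4*t*e^(t^2/2) + 5*e^(t^2/2))*e^(-2*t)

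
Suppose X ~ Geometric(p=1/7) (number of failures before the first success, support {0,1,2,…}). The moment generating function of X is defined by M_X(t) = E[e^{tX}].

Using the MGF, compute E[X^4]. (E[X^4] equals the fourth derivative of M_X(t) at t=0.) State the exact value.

M_X(t) = 1/(7*(1 - 6*e^(t)/7))
M^(4)(t) = (-1296*e^(4*t) - 16632*e^(3*t) - 19404*e^(2*t) - 2058*e^(t))/(7776*e^(5*t) - 45360*e^(4*t) + 105840*e^(3*t) - 123480*e^(2*t) + 72030*e^(t) - 16807)

E[X^4] = M^(4)(0) = 39390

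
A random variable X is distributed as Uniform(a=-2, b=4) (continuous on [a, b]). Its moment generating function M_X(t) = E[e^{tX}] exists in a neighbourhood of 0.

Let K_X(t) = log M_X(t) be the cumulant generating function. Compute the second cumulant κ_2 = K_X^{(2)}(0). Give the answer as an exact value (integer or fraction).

κ_2 = K′′(0) = 3

M_X(t) = (e^(4*t) - e^(-2*t))/(6*t)
K_X(t) = log M_X(t) = -log(t) + log(e^(4*t) - e^(-2*t)) - log(6)
K′(t) = (4*t*e^(6*t) + 2*t - e^(6*t) + 1)/(t*e^(6*t) - t)
K′′(t) = (-36*t^2*e^(6*t) + e^(12*t) - 2*e^(6*t) + 1)/(t^2*e^(12*t) - 2*t^2*e^(6*t) + t^2)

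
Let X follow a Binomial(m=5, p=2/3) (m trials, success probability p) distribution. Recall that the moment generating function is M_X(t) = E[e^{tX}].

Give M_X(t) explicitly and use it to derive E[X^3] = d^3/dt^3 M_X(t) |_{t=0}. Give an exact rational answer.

E[X^3] = M^(3)(0) = 430/9

M_X(t) = (2*e^(t)/3 + 1/3)^5
M^(3)(t) = 4000*e^(5*t)/243 + 5120*e^(4*t)/243 + 80*e^(3*t)/9 + 320*e^(2*t)/243 + 10*e^(t)/243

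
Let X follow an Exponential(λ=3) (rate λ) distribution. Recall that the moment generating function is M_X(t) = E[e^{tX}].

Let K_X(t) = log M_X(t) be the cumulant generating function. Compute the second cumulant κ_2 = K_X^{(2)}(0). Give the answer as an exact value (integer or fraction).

κ_2 = K′′(0) = 1/9

M_X(t) = 3/(3 - t)
K_X(t) = log M_X(t) = -log(3 - t) + log(3)
K′(t) = -1/(t - 3)
K′′(t) = 1/(t^2 - 6*t + 9)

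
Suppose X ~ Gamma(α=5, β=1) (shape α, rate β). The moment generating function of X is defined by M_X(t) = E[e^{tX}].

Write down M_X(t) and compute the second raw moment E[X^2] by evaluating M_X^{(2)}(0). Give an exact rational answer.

E[X^2] = M^(2)(0) = 30

M_X(t) = (1 - t)^(-5)
M^(2)(t) = -30/(t^7 - 7*t^6 + 21*t^5 - 35*t^4 + 35*t^3 - 21*t^2 + 7*t - 1)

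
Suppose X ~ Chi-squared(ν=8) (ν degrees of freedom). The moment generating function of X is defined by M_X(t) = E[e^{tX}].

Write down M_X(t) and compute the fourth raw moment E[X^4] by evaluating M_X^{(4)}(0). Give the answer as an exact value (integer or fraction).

M_X(t) = (1 - 2*t)^(-4)
M^(4)(t) = 13440/(256*t^8 - 1024*t^7 + 1792*t^6 - 1792*t^5 + 1120*t^4 - 448*t^3 + 112*t^2 - 16*t + 1)

E[X^4] = M^(4)(0) = 13440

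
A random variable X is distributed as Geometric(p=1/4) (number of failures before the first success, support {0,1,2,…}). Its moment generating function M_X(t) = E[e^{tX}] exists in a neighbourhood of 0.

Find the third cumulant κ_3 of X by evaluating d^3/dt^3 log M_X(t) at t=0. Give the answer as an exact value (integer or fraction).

κ_3 = K′′′(0) = 84

M_X(t) = 1/(4*(1 - 3*e^(t)/4))
K_X(t) = log M_X(t) = -log(1 - 3*e^(t)/4) - 2*log(2)
K′(t) = -3*e^(t)/(3*e^(t) - 4)
K′′(t) = 12*e^(t)/(9*e^(2*t) - 24*e^(t) + 16)
K′′′(t) = (-36*e^(2*t) - 48*e^(t))/(27*e^(3*t) - 108*e^(2*t) + 144*e^(t) - 64)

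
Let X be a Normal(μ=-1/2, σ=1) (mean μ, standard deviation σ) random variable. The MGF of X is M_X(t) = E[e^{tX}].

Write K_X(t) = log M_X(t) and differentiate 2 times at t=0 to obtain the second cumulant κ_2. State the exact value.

M_X(t) = e^(t^2/2 - t/2)
K_X(t) = log M_X(t) = t^2/2 - t/2
K^(2)(t) = 1

κ_2 = K^(2)(0) = 1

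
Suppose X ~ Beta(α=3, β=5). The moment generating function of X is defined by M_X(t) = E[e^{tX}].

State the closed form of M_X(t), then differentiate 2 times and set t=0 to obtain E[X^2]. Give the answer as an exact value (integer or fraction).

M_X(t) = ₁F₁(3; 8; t)
dM/dt = 3*₁F₁(4; 9; t)/8
d^2M/dt^2 = ₁F₁(5; 10; t)/6

E[X^2] = d^2M/dt^2 |_{t=0} = 1/6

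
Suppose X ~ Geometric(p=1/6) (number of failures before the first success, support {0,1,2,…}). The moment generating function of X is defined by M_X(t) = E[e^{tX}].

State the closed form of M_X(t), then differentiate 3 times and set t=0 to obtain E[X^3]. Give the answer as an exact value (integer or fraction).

E[X^3] = d^3M/dt^3 |_{t=0} = 905

M_X(t) = 1/(6*(1 - 5*e^(t)/6))
dM/dt = 5*e^(t)/(25*e^(2*t) - 60*e^(t) + 36)
d^2M/dt^2 = (-25*e^(2*t) - 30*e^(t))/(125*e^(3*t) - 450*e^(2*t) + 540*e^(t) - 216)
d^3M/dt^3 = (125*e^(3*t) + 600*e^(2*t) + 180*e^(t))/(625*e^(4*t) - 3000*e^(3*t) + 5400*e^(2*t) - 4320*e^(t) + 1296)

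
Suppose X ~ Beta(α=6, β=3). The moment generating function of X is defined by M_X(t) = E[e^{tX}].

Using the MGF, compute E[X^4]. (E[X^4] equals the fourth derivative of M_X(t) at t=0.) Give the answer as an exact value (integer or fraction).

E[X^4] = d^4M/dt^4 |_{t=0} = 14/55

M_X(t) = ₁F₁(6; 9; t)
dM/dt = 2*₁F₁(7; 10; t)/3
d^2M/dt^2 = 7*₁F₁(8; 11; t)/15
d^3M/dt^3 = 56*₁F₁(9; 12; t)/165
d^4M/dt^4 = 14*₁F₁(10; 13; t)/55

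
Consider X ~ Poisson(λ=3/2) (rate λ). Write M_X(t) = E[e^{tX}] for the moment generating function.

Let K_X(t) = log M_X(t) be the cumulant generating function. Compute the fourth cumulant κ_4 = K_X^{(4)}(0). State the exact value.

M_X(t) = e^(3*e^(t)/2 - 3/2)
K_X(t) = log M_X(t) = 3*e^(t)/2 - 3/2
K′(t) = 3*e^(t)/2
K′′(t) = 3*e^(t)/2
K′′′(t) = 3*e^(t)/2
K′′′′(t) = 3*e^(t)/2

κ_4 = K′′′′(0) = 3/2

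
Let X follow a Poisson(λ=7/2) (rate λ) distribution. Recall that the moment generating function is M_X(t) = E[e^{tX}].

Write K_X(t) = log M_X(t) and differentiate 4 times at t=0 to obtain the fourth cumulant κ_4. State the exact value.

M_X(t) = e^(7*e^(t)/2 - 7/2)
K_X(t) = log M_X(t) = 7*e^(t)/2 - 7/2
K′(t) = 7*e^(t)/2
K′′(t) = 7*e^(t)/2
K′′′(t) = 7*e^(t)/2
K′′′′(t) = 7*e^(t)/2

κ_4 = K′′′′(0) = 7/2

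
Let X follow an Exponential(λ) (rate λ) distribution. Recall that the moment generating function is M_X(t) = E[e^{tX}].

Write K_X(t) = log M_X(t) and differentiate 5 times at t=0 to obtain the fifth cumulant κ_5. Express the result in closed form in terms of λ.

κ_5 = D^5[K](0) = 24/λ^5

M_X(t) = λ/(λ - t)
K_X(t) = log M_X(t) = log(λ) - log(λ - t)
D^5[K](t) = -24/(-λ^5 + 5*λ^4*t - 10*λ^3*t^2 + 10*λ^2*t^3 - 5*λ*t^4 + t^5)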